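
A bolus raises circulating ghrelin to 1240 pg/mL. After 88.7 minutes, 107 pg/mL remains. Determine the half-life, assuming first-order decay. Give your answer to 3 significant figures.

25.1 minutes

A/A₀ = 107/1240 ≈ 0.08629.
n = log₂(11.589) ≈ 3.5347 half-lives elapsed in 88.7 minutes.
t½ = 88.7/3.5347 ≈ 25.094 minutes.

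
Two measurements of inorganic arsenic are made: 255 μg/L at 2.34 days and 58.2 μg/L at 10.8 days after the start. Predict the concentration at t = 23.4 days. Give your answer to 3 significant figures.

6.45 μg/L

Over Δt = 10.8 − 2.34 = 8.46 days, the level fell by a factor of 255/58.2 ≈ 4.3814.
n = log₂(4.3814) ≈ 2.1314 half-lives, so t½ = 8.46/2.1314 ≈ 3.9692 days.
From t = 10.8 to t = 23.4: 58.2 × (1/2)^((23.4−10.8)/3.9692) ≈ 6.4465 μg/L.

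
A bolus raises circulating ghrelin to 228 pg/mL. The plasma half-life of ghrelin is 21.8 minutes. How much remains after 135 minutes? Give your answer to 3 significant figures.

Number of half-lives: n = 135/21.8 ≈ 6.1927.
Remaining = 228 × (1/2)^6.1927 = 228 × 0.013672 ≈ 3.1172 pg/mL.

3.12 pg/mL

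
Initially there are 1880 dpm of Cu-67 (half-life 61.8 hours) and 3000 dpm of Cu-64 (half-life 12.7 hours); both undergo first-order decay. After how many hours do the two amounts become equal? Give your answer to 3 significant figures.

10.8 hours

Set 1880·(1/2)^(t/61.8) = 3000·(1/2)^(t/12.7).
Taking log₂: log₂(1880/3000) = t·(1/61.8 − 1/12.7).
log₂(0.62667) = -0.67423; 1/61.8 − 1/12.7 = -0.062559.
t = -0.67423 / -0.062559 ≈ 10.778 hours.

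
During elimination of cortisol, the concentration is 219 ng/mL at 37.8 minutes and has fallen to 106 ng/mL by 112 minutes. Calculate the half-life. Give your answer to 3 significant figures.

Over Δt = 112 − 37.8 = 74.2 minutes, the level fell by a factor of 219/106 ≈ 2.066.
n = log₂(2.066) ≈ 1.0469 half-lives, so t½ = 74.2/1.0469 ≈ 70.878 minutes.

70.9 minutes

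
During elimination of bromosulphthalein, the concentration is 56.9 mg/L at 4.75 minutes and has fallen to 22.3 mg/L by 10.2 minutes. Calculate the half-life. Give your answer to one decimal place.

Over Δt = 10.2 − 4.75 = 5.45 minutes, the level fell by a factor of 56.9/22.3 ≈ 2.5516.
n = log₂(2.5516) ≈ 1.3514 half-lives, so t½ = 5.45/1.3514 ≈ 4.0329 minutes.

4.0 minutes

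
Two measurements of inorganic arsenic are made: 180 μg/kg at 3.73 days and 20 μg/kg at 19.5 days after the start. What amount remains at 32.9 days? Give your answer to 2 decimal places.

Over Δt = 19.5 − 3.73 = 15.77 days, the level fell by a factor of 180/20 ≈ 9.
n = log₂(9) ≈ 3.1699 half-lives, so t½ = 15.77/3.1699 ≈ 4.9749 days.
From t = 19.5 to t = 32.9: 20 × (1/2)^((32.9−19.5)/4.9749) ≈ 3.0917 μg/kg.

3.09 μg/kg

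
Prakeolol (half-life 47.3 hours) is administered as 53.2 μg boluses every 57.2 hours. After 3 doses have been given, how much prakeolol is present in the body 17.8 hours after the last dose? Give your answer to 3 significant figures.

The 3 doses were given 132.2, 75, 17.8 hours ago.
Total = 53.2·(1/2)^(132.2/47.3) + 53.2·(1/2)^(75/47.3) + 53.2·(1/2)^(17.8/47.3)
      = 7.6658 + 17.725 + 40.985 ≈ 66.376 μg.

66.4 μg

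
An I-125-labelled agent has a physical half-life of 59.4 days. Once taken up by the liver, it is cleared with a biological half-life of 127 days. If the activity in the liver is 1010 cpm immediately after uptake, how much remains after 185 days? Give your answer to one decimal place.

1/t_eff = 1/t_phys + 1/t_biol = 1/59.4 + 1/127 = 0.024709 per day.
t_eff = 59.4 × 127 / (59.4 + 127) ≈ 40.471 days.
Remaining = 1010 × (1/2)^(185/40.471) = 1010 × (1/2)^4.5712 ≈ 42.488 cpm.

42.5 cpm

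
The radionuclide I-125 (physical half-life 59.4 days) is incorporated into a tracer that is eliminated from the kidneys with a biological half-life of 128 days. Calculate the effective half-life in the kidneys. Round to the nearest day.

1/t_eff = 1/t_phys + 1/t_biol = 1/59.4 + 1/128 = 0.024648 per day.
t_eff = 59.4 × 128 / (59.4 + 128) ≈ 40.572 days.

41 days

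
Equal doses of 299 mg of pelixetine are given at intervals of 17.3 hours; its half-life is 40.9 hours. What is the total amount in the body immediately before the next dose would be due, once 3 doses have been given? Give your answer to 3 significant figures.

513 mg

The 3 doses were given 51.9, 34.6, 17.3 hours ago.
Total = 299·(1/2)^(51.9/40.9) + 299·(1/2)^(34.6/40.9) + 299·(1/2)^(17.3/40.9)
      = 124.07 + 166.35 + 223.02 ≈ 513.44 mg.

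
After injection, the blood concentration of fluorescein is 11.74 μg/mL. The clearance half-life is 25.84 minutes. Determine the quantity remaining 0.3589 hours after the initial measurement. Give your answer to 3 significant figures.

6.59 μg/mL

Convert the elapsed time: 0.3589 hours = 21.534 minutes.
Number of half-lives: n = 21.534/25.84 ≈ 0.83336.
Remaining = 11.74 × (1/2)^0.83336 = 11.74 × 0.56122 ≈ 6.5887 μg/mL.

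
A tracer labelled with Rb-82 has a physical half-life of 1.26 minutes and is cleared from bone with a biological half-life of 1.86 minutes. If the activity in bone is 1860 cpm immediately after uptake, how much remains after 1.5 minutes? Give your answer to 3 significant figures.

466 cpm

1/t_eff = 1/t_phys + 1/t_biol = 1/1.26 + 1/1.86 = 1.3313 per minute.
t_eff = 1.26 × 1.86 / (1.26 + 1.86) ≈ 0.75115 minutes.
Remaining = 1860 × (1/2)^(1.5/0.75115) = 1860 × (1/2)^1.9969 ≈ 465.99 cpm.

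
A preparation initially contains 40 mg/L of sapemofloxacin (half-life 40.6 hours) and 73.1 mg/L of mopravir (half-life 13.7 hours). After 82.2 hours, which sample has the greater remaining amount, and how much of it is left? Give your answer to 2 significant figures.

sapemofloxacin, 9.8 mg/L

sapemofloxacin: 40 × (1/2)^2.0246 ≈ 9.8307 mg/L.
mopravir: 73.1 × (1/2)^6 ≈ 1.1422 mg/L.
Sapemofloxacin has more remaining, at ≈ 9.8307 mg/L.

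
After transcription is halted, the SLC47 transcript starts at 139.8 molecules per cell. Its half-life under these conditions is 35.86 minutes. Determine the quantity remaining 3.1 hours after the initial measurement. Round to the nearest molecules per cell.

Convert the elapsed time: 3.1 hours = 186 minutes.
Number of half-lives: n = 186/35.86 ≈ 5.1868.
Remaining = 139.8 × (1/2)^5.1868 = 139.8 × 0.027454 ≈ 3.8381 molecules per cell.

4 molecules per cell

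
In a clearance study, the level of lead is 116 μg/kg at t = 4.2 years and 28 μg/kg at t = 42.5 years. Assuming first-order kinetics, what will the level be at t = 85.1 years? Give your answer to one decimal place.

Over Δt = 42.5 − 4.2 = 38.3 years, the level fell by a factor of 116/28 ≈ 4.1429.
n = log₂(4.1429) ≈ 2.0506 half-lives, so t½ = 38.3/2.0506 ≈ 18.677 years.
From t = 42.5 to t = 85.1: 28 × (1/2)^((85.1−42.5)/18.677) ≈ 5.7617 μg/kg.

5.8 μg/kg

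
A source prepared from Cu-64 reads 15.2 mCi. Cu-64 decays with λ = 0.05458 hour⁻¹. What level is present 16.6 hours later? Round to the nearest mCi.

t½ = ln 2 / λ = 0.69315 / 0.05458 ≈ 12.7 hours.
Number of half-lives: n = 16.6/12.7 ≈ 1.3071.
Remaining = 15.2 × (1/2)^1.3071 = 15.2 × 0.40413 ≈ 6.1427 mCi.

6 mCi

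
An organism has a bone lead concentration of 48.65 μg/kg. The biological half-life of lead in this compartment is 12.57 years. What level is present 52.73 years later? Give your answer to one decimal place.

Number of half-lives: n = 52.73/12.57 ≈ 4.1949.
Remaining = 48.65 × (1/2)^4.1949 = 48.65 × 0.054602 ≈ 2.6564 μg/kg.

2.7 μg/kg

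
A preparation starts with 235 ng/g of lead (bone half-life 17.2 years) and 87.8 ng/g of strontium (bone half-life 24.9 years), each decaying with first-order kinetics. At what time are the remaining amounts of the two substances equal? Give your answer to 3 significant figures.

Set 235·(1/2)^(t/17.2) = 87.8·(1/2)^(t/24.9).
Taking log₂: log₂(235/87.8) = t·(1/17.2 − 1/24.9).
log₂(2.6765) = 1.4204; 1/17.2 − 1/24.9 = 0.017979.
t = 1.4204 / 0.017979 ≈ 79.002 years.

79.0 years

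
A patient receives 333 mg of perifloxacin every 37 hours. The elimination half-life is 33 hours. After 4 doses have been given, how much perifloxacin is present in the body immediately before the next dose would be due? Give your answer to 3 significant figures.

The 4 doses were given 148, 111, 74, 37 hours ago.
Total = 333·(1/2)^(148/33) + 333·(1/2)^(111/33) + 333·(1/2)^(74/33) + 333·(1/2)^(37/33)
      = 14.872 + 32.351 + 70.373 + 153.08 ≈ 270.68 mg.

271 mg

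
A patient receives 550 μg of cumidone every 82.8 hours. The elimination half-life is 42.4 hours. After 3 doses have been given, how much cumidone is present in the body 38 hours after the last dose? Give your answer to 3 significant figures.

The 3 doses were given 203.6, 120.8, 38 hours ago.
Total = 550·(1/2)^(203.6/42.4) + 550·(1/2)^(120.8/42.4) + 550·(1/2)^(38/42.4)
      = 19.717 + 76.333 + 295.51 ≈ 391.56 μg.

392 μg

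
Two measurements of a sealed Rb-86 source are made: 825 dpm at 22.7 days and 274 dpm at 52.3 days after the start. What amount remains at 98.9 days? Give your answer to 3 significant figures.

48.3 dpm

Over Δt = 52.3 − 22.7 = 29.6 days, the level fell by a factor of 825/274 ≈ 3.0109.
n = log₂(3.0109) ≈ 1.5902 half-lives, so t½ = 29.6/1.5902 ≈ 18.614 days.
From t = 52.3 to t = 98.9: 274 × (1/2)^((98.9−52.3)/18.614) ≈ 48.319 dpm.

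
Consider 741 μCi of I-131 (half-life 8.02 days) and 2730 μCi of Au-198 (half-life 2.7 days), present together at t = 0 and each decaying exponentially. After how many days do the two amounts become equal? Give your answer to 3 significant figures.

Set 741·(1/2)^(t/8.02) = 2730·(1/2)^(t/2.7).
Taking log₂: log₂(741/2730) = t·(1/8.02 − 1/2.7).
log₂(0.27143) = -1.8814; 1/8.02 − 1/2.7 = -0.24568.
t = -1.8814 / -0.24568 ≈ 7.6577 days.

7.66 days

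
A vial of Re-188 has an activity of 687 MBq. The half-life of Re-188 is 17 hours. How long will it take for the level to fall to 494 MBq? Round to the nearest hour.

8 hours

Fraction remaining = 494/687 ≈ 0.71907.
n = log₂(687/494) = ln(1.3907)/ln 2 ≈ 0.4758 half-lives.
t = n × t½ = 0.4758 × 17 ≈ 8.0886 hours.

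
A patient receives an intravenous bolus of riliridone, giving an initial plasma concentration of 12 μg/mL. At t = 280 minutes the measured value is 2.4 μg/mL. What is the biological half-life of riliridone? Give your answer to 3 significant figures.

121 minutes

A/A₀ = 2.4/12 ≈ 0.2.
n = log₂(5) ≈ 2.3219 half-lives elapsed in 280 minutes.
t½ = 280/2.3219 ≈ 120.59 minutes.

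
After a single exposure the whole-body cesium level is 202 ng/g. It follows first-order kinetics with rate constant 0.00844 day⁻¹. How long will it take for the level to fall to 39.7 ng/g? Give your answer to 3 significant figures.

t½ = ln 2 / λ = 0.69315 / 0.00844 ≈ 82.126 days.
Fraction remaining = 39.7/202 ≈ 0.19653.
n = log₂(202/39.7) = ln(5.0882)/ln 2 ≈ 2.3471 half-lives.
t = n × t½ = 2.3471 × 82.126 ≈ 192.76 days.

193 days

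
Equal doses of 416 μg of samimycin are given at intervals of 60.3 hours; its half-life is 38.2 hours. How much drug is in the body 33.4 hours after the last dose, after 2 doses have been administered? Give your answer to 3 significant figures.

303 μg

The 2 doses were given 93.7, 33.4 hours ago.
Total = 416·(1/2)^(93.7/38.2) + 416·(1/2)^(33.4/38.2)
      = 75.981 + 226.93 ≈ 302.91 μg.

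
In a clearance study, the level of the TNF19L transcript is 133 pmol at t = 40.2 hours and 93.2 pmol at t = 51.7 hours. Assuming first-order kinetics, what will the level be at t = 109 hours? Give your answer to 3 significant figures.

15.8 pmol

Over Δt = 51.7 − 40.2 = 11.5 hours, the level fell by a factor of 133/93.2 ≈ 1.427.
n = log₂(1.427) ≈ 0.51302 half-lives, so t½ = 11.5/0.51302 ≈ 22.416 hours.
From t = 51.7 to t = 109: 93.2 × (1/2)^((109−51.7)/22.416) ≈ 15.846 pmol.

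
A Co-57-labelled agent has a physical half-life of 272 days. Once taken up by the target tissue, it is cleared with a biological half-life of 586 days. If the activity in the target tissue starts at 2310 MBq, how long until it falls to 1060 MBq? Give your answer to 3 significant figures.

209 days

1/t_eff = 1/t_phys + 1/t_biol = 1/272 + 1/586 = 0.005383 per day.
t_eff = 272 × 586 / (272 + 586) ≈ 185.77 days.
n = log₂(2310/1060) ≈ 1.1238; t = 1.1238 × 185.77 ≈ 208.78 days.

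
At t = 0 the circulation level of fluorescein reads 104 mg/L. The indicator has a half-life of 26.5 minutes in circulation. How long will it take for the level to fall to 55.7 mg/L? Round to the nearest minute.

Fraction remaining = 55.7/104 ≈ 0.53558.
n = log₂(104/55.7) = ln(1.8671)/ln 2 ≈ 0.90083 half-lives.
t = n × t½ = 0.90083 × 26.5 ≈ 23.872 minutes.

24 minutes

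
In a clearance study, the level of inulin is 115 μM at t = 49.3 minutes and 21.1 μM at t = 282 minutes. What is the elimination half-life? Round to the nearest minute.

95 minutes

Over Δt = 282 − 49.3 = 232.7 minutes, the level fell by a factor of 115/21.1 ≈ 5.4502.
n = log₂(5.4502) ≈ 2.4463 half-lives, so t½ = 232.7/2.4463 ≈ 95.123 minutes.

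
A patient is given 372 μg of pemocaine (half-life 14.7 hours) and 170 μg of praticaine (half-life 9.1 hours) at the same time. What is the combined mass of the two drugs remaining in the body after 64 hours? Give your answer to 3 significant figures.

pemocaine: 372 × (1/2)^(64/14.7) = 372 × (1/2)^4.3537 ≈ 18.194 μg.
praticaine: 170 × (1/2)^(64/9.1) = 170 × (1/2)^7.033 ≈ 1.2981 μg.
Total = 18.194 + 1.2981 ≈ 19.492 μg.

19.5 μg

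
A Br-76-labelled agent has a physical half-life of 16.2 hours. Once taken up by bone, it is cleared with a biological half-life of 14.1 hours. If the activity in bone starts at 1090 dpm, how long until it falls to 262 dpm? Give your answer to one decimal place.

15.5 hours

1/t_eff = 1/t_phys + 1/t_biol = 1/16.2 + 1/14.1 = 0.13265 per hour.
t_eff = 16.2 × 14.1 / (16.2 + 14.1) ≈ 7.5386 hours.
n = log₂(1090/262) ≈ 2.0567; t = 2.0567 × 7.5386 ≈ 15.505 hours.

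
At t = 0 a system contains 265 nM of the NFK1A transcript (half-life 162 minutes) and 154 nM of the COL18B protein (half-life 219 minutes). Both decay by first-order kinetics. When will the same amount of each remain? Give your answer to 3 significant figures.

Set 265·(1/2)^(t/162) = 154·(1/2)^(t/219).
Taking log₂: log₂(265/154) = t·(1/162 − 1/219).
log₂(1.7208) = 0.78306; 1/162 − 1/219 = 0.0016066.
t = 0.78306 / 0.0016066 ≈ 487.39 minutes.

487 minutes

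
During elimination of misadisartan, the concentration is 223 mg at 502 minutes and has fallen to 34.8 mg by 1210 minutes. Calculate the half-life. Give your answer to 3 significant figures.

Over Δt = 1210 − 502 = 708 minutes, the level fell by a factor of 223/34.8 ≈ 6.408.
n = log₂(6.408) ≈ 2.6799 half-lives, so t½ = 708/2.6799 ≈ 264.19 minutes.

264 minutes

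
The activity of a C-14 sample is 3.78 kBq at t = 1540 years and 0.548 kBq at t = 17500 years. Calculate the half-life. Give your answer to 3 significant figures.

5730 years

Over Δt = 17500 − 1540 = 15960 years, the level fell by a factor of 3.78/0.548 ≈ 6.8978.
n = log₂(6.8978) ≈ 2.7861 half-lives, so t½ = 15960/2.7861 ≈ 5728.4 years.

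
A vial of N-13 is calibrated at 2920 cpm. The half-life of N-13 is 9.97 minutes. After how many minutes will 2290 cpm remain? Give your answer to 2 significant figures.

Fraction remaining = 2290/2920 ≈ 0.78425.
n = log₂(2920/2290) = ln(1.2751)/ln 2 ≈ 0.35062 half-lives.
t = n × t½ = 0.35062 × 9.97 ≈ 3.4957 minutes.

3.5 minutes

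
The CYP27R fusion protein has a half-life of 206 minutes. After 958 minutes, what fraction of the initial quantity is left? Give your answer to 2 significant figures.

0.040

n = 958/206 ≈ 4.6505 half-lives.
Fraction remaining = (1/2)^4.6505 ≈ 0.039817.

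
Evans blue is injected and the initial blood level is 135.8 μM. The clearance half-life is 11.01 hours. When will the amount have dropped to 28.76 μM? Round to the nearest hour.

25 hours

Fraction remaining = 28.76/135.8 ≈ 0.21178.
n = log₂(135.8/28.76) = ln(4.7218)/ln 2 ≈ 2.2393 half-lives.
t = n × t½ = 2.2393 × 11.01 ≈ 24.655 hours.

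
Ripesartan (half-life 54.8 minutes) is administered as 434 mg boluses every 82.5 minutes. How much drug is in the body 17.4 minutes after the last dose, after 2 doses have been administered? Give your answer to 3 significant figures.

The 2 doses were given 99.9, 17.4 minutes ago.
Total = 434·(1/2)^(99.9/54.8) + 434·(1/2)^(17.4/54.8)
      = 122.66 + 348.26 ≈ 470.93 mg.

471 mg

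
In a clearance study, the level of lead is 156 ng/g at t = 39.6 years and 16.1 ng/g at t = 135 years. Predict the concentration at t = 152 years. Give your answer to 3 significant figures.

Over Δt = 135 − 39.6 = 95.4 years, the level fell by a factor of 156/16.1 ≈ 9.6894.
n = log₂(9.6894) ≈ 3.2764 half-lives, so t½ = 95.4/3.2764 ≈ 29.117 years.
From t = 135 to t = 152: 16.1 × (1/2)^((152−135)/29.117) ≈ 10.742 ng/g.

10.7 ng/g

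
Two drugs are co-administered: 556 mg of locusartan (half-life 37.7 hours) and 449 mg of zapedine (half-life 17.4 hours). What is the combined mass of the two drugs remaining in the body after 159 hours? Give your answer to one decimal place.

locusartan: 556 × (1/2)^(159/37.7) = 556 × (1/2)^4.2175 ≈ 29.887 mg.
zapedine: 449 × (1/2)^(159/17.4) = 449 × (1/2)^9.1379 ≈ 0.79699 mg.
Total = 29.887 + 0.79699 ≈ 30.684 mg.

30.7 mg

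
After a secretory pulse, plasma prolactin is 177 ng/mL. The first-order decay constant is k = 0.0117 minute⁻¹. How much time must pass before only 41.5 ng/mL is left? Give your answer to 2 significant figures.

t½ = ln 2 / k = 0.69315 / 0.0117 ≈ 59.243 minutes.
Fraction remaining = 41.5/177 ≈ 0.23446.
n = log₂(177/41.5) = ln(4.2651)/ln 2 ≈ 2.0926 half-lives.
t = n × t½ = 2.0926 × 59.243 ≈ 123.97 minutes.

120 minutes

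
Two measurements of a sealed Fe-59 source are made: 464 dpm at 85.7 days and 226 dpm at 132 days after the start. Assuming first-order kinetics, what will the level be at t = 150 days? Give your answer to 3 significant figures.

171 dpm

Over Δt = 132 − 85.7 = 46.3 days, the level fell by a factor of 464/226 ≈ 2.0531.
n = log₂(2.0531) ≈ 1.0378 half-lives, so t½ = 46.3/1.0378 ≈ 44.614 days.
From t = 132 to t = 150: 226 × (1/2)^((150−132)/44.614) ≈ 170.87 dpm.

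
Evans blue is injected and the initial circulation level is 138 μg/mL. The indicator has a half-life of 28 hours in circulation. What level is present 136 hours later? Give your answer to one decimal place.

Number of half-lives: n = 136/28 ≈ 4.8571.
Remaining = 138 × (1/2)^4.8571 = 138 × 0.034503 ≈ 4.7614 μg/mL.

4.8 μg/mL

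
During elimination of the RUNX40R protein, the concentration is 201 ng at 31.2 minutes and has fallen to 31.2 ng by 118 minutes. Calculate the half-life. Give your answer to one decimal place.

32.3 minutes

Over Δt = 118 − 31.2 = 86.8 minutes, the level fell by a factor of 201/31.2 ≈ 6.4423.
n = log₂(6.4423) ≈ 2.6876 half-lives, so t½ = 86.8/2.6876 ≈ 32.297 minutes.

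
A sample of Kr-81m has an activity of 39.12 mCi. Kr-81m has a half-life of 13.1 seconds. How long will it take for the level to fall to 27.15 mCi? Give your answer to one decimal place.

6.9 seconds

Fraction remaining = 27.15/39.12 ≈ 0.69402.
n = log₂(39.12/27.15) = ln(1.4409)/ln 2 ≈ 0.52695 half-lives.
t = n × t½ = 0.52695 × 13.1 ≈ 6.9031 seconds.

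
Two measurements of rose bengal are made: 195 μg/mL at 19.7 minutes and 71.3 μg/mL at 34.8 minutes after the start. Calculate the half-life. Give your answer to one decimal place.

10.4 minutes

Over Δt = 34.8 − 19.7 = 15.1 minutes, the level fell by a factor of 195/71.3 ≈ 2.7349.
n = log₂(2.7349) ≈ 1.4515 half-lives, so t½ = 15.1/1.4515 ≈ 10.403 minutes.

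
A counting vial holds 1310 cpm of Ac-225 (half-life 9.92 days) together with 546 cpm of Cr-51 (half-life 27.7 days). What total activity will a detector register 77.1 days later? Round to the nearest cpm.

Ac-225: 1310 × (1/2)^(77.1/9.92) = 1310 × (1/2)^7.7722 ≈ 5.9926 cpm.
Cr-51: 546 × (1/2)^(77.1/27.7) = 546 × (1/2)^2.7834 ≈ 79.306 cpm.
Total = 5.9926 + 79.306 ≈ 85.299 cpm.

85 cpm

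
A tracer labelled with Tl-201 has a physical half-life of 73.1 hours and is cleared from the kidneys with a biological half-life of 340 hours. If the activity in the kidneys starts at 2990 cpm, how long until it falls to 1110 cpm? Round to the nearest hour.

86 hours

1/t_eff = 1/t_phys + 1/t_biol = 1/73.1 + 1/340 = 0.016621 per hour.
t_eff = 73.1 × 340 / (73.1 + 340) ≈ 60.165 hours.
n = log₂(2990/1110) ≈ 1.4296; t = 1.4296 × 60.165 ≈ 86.01 hours.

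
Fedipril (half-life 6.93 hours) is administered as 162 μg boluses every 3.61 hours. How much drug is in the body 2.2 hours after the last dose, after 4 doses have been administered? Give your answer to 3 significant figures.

The 4 doses were given 13.03, 9.42, 5.81, 2.2 hours ago.
Total = 162·(1/2)^(13.03/6.93) + 162·(1/2)^(9.42/6.93) + 162·(1/2)^(5.81/6.93) + 162·(1/2)^(2.2/6.93)
      = 44.006 + 63.143 + 90.602 + 130 ≈ 327.75 μg.

328 μg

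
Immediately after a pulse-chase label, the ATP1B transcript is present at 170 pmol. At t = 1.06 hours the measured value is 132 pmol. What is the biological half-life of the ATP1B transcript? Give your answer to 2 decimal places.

2.90 hours

A/A₀ = 132/170 ≈ 0.77647.
n = log₂(1.2879) ≈ 0.365 half-lives elapsed in 1.06 hours.
t½ = 1.06/0.365 ≈ 2.9041 hours.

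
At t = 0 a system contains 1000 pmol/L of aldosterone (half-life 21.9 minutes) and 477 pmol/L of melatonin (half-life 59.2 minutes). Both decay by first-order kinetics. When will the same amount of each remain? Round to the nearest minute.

Set 1000·(1/2)^(t/21.9) = 477·(1/2)^(t/59.2).
Taking log₂: log₂(1000/477) = t·(1/21.9 − 1/59.2).
log₂(2.0964) = 1.0679; 1/21.9 − 1/59.2 = 0.02877.
t = 1.0679 / 0.02877 ≈ 37.12 minutes.

37 minutes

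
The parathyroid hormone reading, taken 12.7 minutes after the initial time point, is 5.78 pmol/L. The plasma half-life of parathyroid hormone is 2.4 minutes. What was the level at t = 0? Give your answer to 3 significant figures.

226 pmol/L

Number of half-lives elapsed: n = 12.7/2.4 ≈ 5.2917.
A₀ = A × 2^n = 5.78 × 2^5.2917 = 5.78 × 39.17 ≈ 226.4 pmol/L.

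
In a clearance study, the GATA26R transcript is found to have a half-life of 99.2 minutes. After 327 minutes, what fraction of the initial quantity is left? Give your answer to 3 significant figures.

0.102

n = 327/99.2 ≈ 3.2964 half-lives.
Fraction remaining = (1/2)^3.2964 ≈ 0.10179.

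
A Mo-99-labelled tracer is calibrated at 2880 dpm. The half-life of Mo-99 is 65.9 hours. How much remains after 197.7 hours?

360 dpm

Elapsed time is 3 half-lives (197.7/65.9).
Each half-life halves the amount: 2880 × (1/2)^3 = 2880/8 = 360 dpm.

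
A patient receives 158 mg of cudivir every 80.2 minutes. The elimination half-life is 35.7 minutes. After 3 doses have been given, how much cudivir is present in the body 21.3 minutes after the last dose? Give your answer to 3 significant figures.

131 mg

The 3 doses were given 181.7, 101.5, 21.3 minutes ago.
Total = 158·(1/2)^(181.7/35.7) + 158·(1/2)^(101.5/35.7) + 158·(1/2)^(21.3/35.7)
      = 4.6401 + 22.018 + 104.48 ≈ 131.14 mg.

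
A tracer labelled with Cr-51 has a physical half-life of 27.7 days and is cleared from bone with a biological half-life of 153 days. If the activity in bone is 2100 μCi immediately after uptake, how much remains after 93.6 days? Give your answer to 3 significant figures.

1/t_eff = 1/t_phys + 1/t_biol = 1/27.7 + 1/153 = 0.042637 per day.
t_eff = 27.7 × 153 / (27.7 + 153) ≈ 23.454 days.
Remaining = 2100 × (1/2)^(93.6/23.454) = 2100 × (1/2)^3.9908 ≈ 132.09 μCi.

132 μCi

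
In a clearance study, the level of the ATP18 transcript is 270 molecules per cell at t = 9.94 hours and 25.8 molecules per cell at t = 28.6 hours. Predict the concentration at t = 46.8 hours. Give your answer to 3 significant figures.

2.61 molecules per cell

Over Δt = 28.6 − 9.94 = 18.66 hours, the level fell by a factor of 270/25.8 ≈ 10.465.
n = log₂(10.465) ≈ 3.3875 half-lives, so t½ = 18.66/3.3875 ≈ 5.5085 hours.
From t = 28.6 to t = 46.8: 25.8 × (1/2)^((46.8−28.6)/5.5085) ≈ 2.6122 molecules per cell.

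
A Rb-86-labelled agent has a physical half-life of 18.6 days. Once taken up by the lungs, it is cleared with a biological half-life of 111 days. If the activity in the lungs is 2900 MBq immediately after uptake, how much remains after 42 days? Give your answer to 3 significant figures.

466 MBq

1/t_eff = 1/t_phys + 1/t_biol = 1/18.6 + 1/111 = 0.062772 per day.
t_eff = 18.6 × 111 / (18.6 + 111) ≈ 15.931 days.
Remaining = 2900 × (1/2)^(42/15.931) = 2900 × (1/2)^2.6364 ≈ 466.39 MBq.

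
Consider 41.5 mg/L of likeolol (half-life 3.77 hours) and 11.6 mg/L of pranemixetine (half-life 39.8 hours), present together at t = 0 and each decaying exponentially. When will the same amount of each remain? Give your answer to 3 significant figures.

Set 41.5·(1/2)^(t/3.77) = 11.6·(1/2)^(t/39.8).
Taking log₂: log₂(41.5/11.6) = t·(1/3.77 − 1/39.8).
log₂(3.5776) = 1.839; 1/3.77 − 1/39.8 = 0.24013.
t = 1.839 / 0.24013 ≈ 7.6584 hours.

7.66 hours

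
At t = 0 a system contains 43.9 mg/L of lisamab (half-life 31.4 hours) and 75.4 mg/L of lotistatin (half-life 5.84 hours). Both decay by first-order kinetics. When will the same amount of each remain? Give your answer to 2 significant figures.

Set 43.9·(1/2)^(t/31.4) = 75.4·(1/2)^(t/5.84).
Taking log₂: log₂(43.9/75.4) = t·(1/31.4 − 1/5.84).
log₂(0.58223) = -0.78034; 1/31.4 − 1/5.84 = -0.13939.
t = -0.78034 / -0.13939 ≈ 5.5984 hours.

5.6 hours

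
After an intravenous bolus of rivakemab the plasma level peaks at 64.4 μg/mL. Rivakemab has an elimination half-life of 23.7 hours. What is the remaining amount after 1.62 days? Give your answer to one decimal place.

20.7 μg/mL

Convert the elapsed time: 1.62 days = 38.88 hours.
Number of half-lives: n = 38.88/23.7 ≈ 1.6405.
Remaining = 64.4 × (1/2)^1.6405 = 64.4 × 0.32074 ≈ 20.656 μg/mL.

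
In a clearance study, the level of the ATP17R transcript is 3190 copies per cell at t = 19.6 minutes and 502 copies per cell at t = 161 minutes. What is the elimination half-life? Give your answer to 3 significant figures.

53.0 minutes

Over Δt = 161 − 19.6 = 141.4 minutes, the level fell by a factor of 3190/502 ≈ 6.3546.
n = log₂(6.3546) ≈ 2.6678 half-lives, so t½ = 141.4/2.6678 ≈ 53.003 minutes.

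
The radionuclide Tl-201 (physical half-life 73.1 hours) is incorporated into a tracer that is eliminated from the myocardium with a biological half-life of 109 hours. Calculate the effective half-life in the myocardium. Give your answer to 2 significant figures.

1/t_eff = 1/t_phys + 1/t_biol = 1/73.1 + 1/109 = 0.022854 per hour.
t_eff = 73.1 × 109 / (73.1 + 109) ≈ 43.756 hours.

44 hours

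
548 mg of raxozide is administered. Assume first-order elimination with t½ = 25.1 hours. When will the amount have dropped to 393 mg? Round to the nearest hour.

Fraction remaining = 393/548 ≈ 0.71715.
n = log₂(548/393) = ln(1.3944)/ln 2 ≈ 0.47965 half-lives.
t = n × t½ = 0.47965 × 25.1 ≈ 12.039 hours.

12 hours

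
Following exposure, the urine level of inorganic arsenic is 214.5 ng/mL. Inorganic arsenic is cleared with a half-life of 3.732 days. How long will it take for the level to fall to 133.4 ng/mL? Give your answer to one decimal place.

2.6 days

Fraction remaining = 133.4/214.5 ≈ 0.62191.
n = log₂(214.5/133.4) = ln(1.6079)/ln 2 ≈ 0.68522 half-lives.
t = n × t½ = 0.68522 × 3.732 ≈ 2.5572 days.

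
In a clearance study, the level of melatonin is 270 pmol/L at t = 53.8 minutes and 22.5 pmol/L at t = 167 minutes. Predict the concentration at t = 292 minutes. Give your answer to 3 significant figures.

1.45 pmol/L

Over Δt = 167 − 53.8 = 113.2 minutes, the level fell by a factor of 270/22.5 ≈ 12.
n = log₂(12) ≈ 3.585 half-lives, so t½ = 113.2/3.585 ≈ 31.576 minutes.
From t = 167 to t = 292: 22.5 × (1/2)^((292−167)/31.576) ≈ 1.4471 pmol/L.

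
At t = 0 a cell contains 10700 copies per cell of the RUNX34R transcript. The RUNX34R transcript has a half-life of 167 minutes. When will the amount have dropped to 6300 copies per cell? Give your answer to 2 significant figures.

130 minutes

Fraction remaining = 6300/10700 ≈ 0.58879.
n = log₂(10700/6300) = ln(1.6984)/ln 2 ≈ 0.76419 half-lives.
t = n × t½ = 0.76419 × 167 ≈ 127.62 minutes.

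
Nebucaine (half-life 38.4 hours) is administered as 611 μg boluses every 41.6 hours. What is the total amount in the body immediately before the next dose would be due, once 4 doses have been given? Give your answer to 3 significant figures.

519 μg

The 4 doses were given 166.4, 124.8, 83.2, 41.6 hours ago.
Total = 611·(1/2)^(166.4/38.4) + 611·(1/2)^(124.8/38.4) + 611·(1/2)^(83.2/38.4) + 611·(1/2)^(41.6/38.4)
      = 30.309 + 64.223 + 136.08 + 288.35 ≈ 518.97 μg.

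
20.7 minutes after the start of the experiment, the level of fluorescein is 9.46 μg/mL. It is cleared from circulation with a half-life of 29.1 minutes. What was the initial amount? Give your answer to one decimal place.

15.5 μg/mL

Number of half-lives elapsed: n = 20.7/29.1 ≈ 0.71134.
A₀ = A × 2^n = 9.46 × 2^0.71134 = 9.46 × 1.6373 ≈ 15.489 μg/mL.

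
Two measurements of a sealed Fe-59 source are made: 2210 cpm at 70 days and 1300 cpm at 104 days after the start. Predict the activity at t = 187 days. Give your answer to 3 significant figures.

356 cpm

Over Δt = 104 − 70 = 34 days, the level fell by a factor of 2210/1300 ≈ 1.7.
n = log₂(1.7) ≈ 0.76553 half-lives, so t½ = 34/0.76553 ≈ 44.413 days.
From t = 104 to t = 187: 1300 × (1/2)^((187−104)/44.413) ≈ 355.94 cpm.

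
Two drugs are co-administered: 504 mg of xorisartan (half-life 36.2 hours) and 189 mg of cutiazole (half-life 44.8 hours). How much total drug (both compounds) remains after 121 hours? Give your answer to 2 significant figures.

xorisartan: 504 × (1/2)^(121/36.2) = 504 × (1/2)^3.3425 ≈ 49.685 mg.
cutiazole: 189 × (1/2)^(121/44.8) = 189 × (1/2)^2.7009 ≈ 29.068 mg.
Total = 49.685 + 29.068 ≈ 78.753 mg.

79 mg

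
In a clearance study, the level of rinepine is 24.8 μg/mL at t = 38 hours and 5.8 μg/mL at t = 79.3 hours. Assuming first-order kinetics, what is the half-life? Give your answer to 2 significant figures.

Over Δt = 79.3 − 38 = 41.3 hours, the level fell by a factor of 24.8/5.8 ≈ 4.2759.
n = log₂(4.2759) ≈ 2.0962 half-lives, so t½ = 41.3/2.0962 ≈ 19.702 hours.

20 hours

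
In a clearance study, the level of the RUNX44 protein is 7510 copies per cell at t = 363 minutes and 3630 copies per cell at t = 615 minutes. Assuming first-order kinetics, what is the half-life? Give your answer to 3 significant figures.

Over Δt = 615 − 363 = 252 minutes, the level fell by a factor of 7510/3630 ≈ 2.0689.
n = log₂(2.0689) ≈ 1.0488 half-lives, so t½ = 252/1.0488 ≈ 240.26 minutes.

240 minutes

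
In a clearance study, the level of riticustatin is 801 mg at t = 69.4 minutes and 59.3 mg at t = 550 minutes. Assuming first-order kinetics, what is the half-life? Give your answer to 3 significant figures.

128 minutes

Over Δt = 550 − 69.4 = 480.6 minutes, the level fell by a factor of 801/59.3 ≈ 13.508.
n = log₂(13.508) ≈ 3.7557 half-lives, so t½ = 480.6/3.7557 ≈ 127.97 minutes.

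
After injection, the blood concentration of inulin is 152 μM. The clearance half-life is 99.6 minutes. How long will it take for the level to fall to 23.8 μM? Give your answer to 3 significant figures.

Fraction remaining = 23.8/152 ≈ 0.15658.
n = log₂(152/23.8) = ln(6.3866)/ln 2 ≈ 2.675 half-lives.
t = n × t½ = 2.675 × 99.6 ≈ 266.43 minutes.

266 minutes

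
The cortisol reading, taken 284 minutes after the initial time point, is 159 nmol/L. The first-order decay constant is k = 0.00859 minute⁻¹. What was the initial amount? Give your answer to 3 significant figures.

t½ = ln 2 / k = 0.69315 / 0.00859 ≈ 80.692 minutes.
Number of half-lives elapsed: n = 284/80.692 ≈ 3.5195.
A₀ = A × 2^n = 159 × 2^3.5195 = 159 × 11.468 ≈ 1823.4 nmol/L.

1820 nmol/L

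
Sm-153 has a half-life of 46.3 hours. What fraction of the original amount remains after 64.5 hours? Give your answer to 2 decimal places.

0.38

n = 64.5/46.3 ≈ 1.3931 half-lives.
Fraction remaining = (1/2)^1.3931 ≈ 0.38075.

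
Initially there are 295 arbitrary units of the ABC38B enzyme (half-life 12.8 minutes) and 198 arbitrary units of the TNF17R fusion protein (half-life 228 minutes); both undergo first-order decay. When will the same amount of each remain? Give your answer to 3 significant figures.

Set 295·(1/2)^(t/12.8) = 198·(1/2)^(t/228).
Taking log₂: log₂(295/198) = t·(1/12.8 − 1/228).
log₂(1.4899) = 0.57521; 1/12.8 − 1/228 = 0.073739.
t = 0.57521 / 0.073739 ≈ 7.8007 minutes.

7.80 minutes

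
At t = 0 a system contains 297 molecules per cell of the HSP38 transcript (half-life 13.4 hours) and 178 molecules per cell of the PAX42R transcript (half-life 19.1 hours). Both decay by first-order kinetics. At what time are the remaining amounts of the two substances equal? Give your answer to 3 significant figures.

Set 297·(1/2)^(t/13.4) = 178·(1/2)^(t/19.1).
Taking log₂: log₂(297/178) = t·(1/13.4 − 1/19.1).
log₂(1.6685) = 0.73859; 1/13.4 − 1/19.1 = 0.022271.
t = 0.73859 / 0.022271 ≈ 33.164 hours.

33.2 hours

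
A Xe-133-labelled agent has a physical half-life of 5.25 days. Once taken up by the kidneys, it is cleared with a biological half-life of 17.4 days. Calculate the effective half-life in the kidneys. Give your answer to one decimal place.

4.0 days

1/t_eff = 1/t_phys + 1/t_biol = 1/5.25 + 1/17.4 = 0.24795 per day.
t_eff = 5.25 × 17.4 / (5.25 + 17.4) ≈ 4.0331 days.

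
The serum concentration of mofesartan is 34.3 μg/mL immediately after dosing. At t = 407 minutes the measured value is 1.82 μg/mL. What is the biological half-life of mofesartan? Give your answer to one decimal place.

96.1 minutes

A/A₀ = 1.82/34.3 ≈ 0.053061.
n = log₂(18.846) ≈ 4.2362 half-lives elapsed in 407 minutes.
t½ = 407/4.2362 ≈ 96.077 minutes.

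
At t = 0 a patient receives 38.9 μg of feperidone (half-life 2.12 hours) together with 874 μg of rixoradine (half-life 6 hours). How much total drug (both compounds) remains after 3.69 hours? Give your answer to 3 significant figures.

582 μg

feperidone: 38.9 × (1/2)^(3.69/2.12) = 38.9 × (1/2)^1.7406 ≈ 11.641 μg.
rixoradine: 874 × (1/2)^(3.69/6) = 874 × (1/2)^0.615 ≈ 570.66 μg.
Total = 11.641 + 570.66 ≈ 582.3 μg.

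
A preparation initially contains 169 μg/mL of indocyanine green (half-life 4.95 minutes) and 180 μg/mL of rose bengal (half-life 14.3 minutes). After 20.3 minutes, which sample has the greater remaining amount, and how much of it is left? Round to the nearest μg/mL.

indocyanine green: 169 × (1/2)^4.101 ≈ 9.8483 μg/mL.
rose bengal: 180 × (1/2)^1.4196 ≈ 67.288 μg/mL.
Rose bengal has more remaining, at ≈ 67.288 μg/mL.

rose bengal, 67 μg/mL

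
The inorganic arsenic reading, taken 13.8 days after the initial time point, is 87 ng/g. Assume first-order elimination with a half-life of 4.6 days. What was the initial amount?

Number of half-lives elapsed: n = 13.8/4.6 ≈ 3.
A₀ = A × 2^n = 87 × 2^3 = 87 × 8 ≈ 696 ng/g.

696 ng/g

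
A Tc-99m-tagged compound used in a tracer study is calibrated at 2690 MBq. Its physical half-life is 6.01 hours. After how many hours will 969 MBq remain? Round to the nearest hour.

9 hours

Fraction remaining = 969/2690 ≈ 0.36022.
n = log₂(2690/969) = ln(2.7761)/ln 2 ≈ 1.473 half-lives.
t = n × t½ = 1.473 × 6.01 ≈ 8.853 hours.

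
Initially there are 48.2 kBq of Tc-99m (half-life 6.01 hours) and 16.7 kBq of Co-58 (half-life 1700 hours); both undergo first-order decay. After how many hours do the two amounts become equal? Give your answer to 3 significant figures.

Set 48.2·(1/2)^(t/6.01) = 16.7·(1/2)^(t/1700).
Taking log₂: log₂(48.2/16.7) = t·(1/6.01 − 1/1700).
log₂(2.8862) = 1.5292; 1/6.01 − 1/1700 = 0.1658.
t = 1.5292 / 0.1658 ≈ 9.223 hours.

9.22 hours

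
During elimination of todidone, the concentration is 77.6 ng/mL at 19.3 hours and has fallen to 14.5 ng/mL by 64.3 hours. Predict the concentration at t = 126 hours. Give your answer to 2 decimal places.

Over Δt = 64.3 − 19.3 = 45 hours, the level fell by a factor of 77.6/14.5 ≈ 5.3517.
n = log₂(5.3517) ≈ 2.42 half-lives, so t½ = 45/2.42 ≈ 18.595 hours.
From t = 64.3 to t = 126: 14.5 × (1/2)^((126−64.3)/18.595) ≈ 1.4539 ng/mL.

1.45 ng/mL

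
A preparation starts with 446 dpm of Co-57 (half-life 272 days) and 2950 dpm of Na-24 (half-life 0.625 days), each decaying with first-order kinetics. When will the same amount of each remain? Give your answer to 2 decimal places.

Set 446·(1/2)^(t/272) = 2950·(1/2)^(t/0.625).
Taking log₂: log₂(446/2950) = t·(1/272 − 1/0.625).
log₂(0.15119) = -2.7256; 1/272 − 1/0.625 = -1.5963.
t = -2.7256 / -1.5963 ≈ 1.7074 days.

1.71 days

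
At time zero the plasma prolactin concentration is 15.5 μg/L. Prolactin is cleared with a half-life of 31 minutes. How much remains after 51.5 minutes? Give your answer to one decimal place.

4.9 μg/L

Number of half-lives: n = 51.5/31 ≈ 1.6613.
Remaining = 15.5 × (1/2)^1.6613 = 15.5 × 0.31616 ≈ 4.9004 μg/L.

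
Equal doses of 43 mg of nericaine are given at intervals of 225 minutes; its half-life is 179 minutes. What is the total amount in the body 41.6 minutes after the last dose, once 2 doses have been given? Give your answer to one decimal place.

51.9 mg

The 2 doses were given 266.6, 41.6 minutes ago.
Total = 43·(1/2)^(266.6/179) + 43·(1/2)^(41.6/179)
      = 15.315 + 36.602 ≈ 51.917 mg.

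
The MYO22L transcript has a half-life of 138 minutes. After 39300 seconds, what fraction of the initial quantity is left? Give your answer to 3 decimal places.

39300 seconds = 655 minutes.
n = 655/138 ≈ 4.7464 half-lives.
Fraction remaining = (1/2)^4.7464 ≈ 0.037256.

0.037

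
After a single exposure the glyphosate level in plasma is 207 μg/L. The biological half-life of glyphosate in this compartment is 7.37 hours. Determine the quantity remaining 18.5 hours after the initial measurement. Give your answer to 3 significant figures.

Number of half-lives: n = 18.5/7.37 ≈ 2.5102.
Remaining = 207 × (1/2)^2.5102 = 207 × 0.17553 ≈ 36.336 μg/L.

36.3 μg/L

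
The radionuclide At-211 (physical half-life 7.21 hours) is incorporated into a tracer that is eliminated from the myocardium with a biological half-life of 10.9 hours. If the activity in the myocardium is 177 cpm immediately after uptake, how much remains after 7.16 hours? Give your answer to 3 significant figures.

1/t_eff = 1/t_phys + 1/t_biol = 1/7.21 + 1/10.9 = 0.23044 per hour.
t_eff = 7.21 × 10.9 / (7.21 + 10.9) ≈ 4.3395 hours.
Remaining = 177 × (1/2)^(7.16/4.3395) = 177 × (1/2)^1.6499 ≈ 56.401 cpm.

56.4 cpm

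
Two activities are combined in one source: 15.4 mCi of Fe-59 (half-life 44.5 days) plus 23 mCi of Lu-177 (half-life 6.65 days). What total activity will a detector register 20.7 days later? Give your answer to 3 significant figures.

13.8 mCi

Fe-59: 15.4 × (1/2)^(20.7/44.5) = 15.4 × (1/2)^0.46517 ≈ 11.156 mCi.
Lu-177: 23 × (1/2)^(20.7/6.65) = 23 × (1/2)^3.1128 ≈ 2.6588 mCi.
Total = 11.156 + 2.6588 ≈ 13.814 mCi.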